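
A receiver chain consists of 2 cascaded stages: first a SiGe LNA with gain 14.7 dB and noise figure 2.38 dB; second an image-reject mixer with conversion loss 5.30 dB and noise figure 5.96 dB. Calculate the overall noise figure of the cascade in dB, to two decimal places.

Convert to linear (a loss of L dB is a gain of −L dB): F_i = 10^(NF_i/10), G_i = 10^(G_i,dB/10)
  Stage 1: F_1 = 10^(2.38/10) = 1.730, G_1 = 10^(14.7/10) = 29.51
  Stage 2: F_2 = 10^(5.96/10) = 3.945, G_2 = 10^(−5.30/10) = 0.2951
Friis cascade:
  F = 1.730 + (3.945 − 1)/29.51 = 1.830
NF = 10 log₁₀(1.830) = 2.62 dB

2.62 dB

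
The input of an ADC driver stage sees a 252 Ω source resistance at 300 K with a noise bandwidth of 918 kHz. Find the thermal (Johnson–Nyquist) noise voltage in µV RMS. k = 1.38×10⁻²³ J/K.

V_n = √(4kTRB)
4kTRB = 4 × 1.38×10⁻²³ × 300 × 2.52×10² × 9.18×10⁵ = 3.83×10⁻¹² V²
V_n = √(3.83×10⁻¹²) = 1.96×10⁻⁶ V = 1.96 µV

1.96 µV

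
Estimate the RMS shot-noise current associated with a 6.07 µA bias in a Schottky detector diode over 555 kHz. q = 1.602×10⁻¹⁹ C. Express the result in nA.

1.04 nA

I_n = √(2qI·B)
2qI·B = 2 × 1.602×10⁻¹⁹ × 6.07×10⁻⁶ × 5.55×10⁵ = 1.08×10⁻¹⁸ A²
I_n = √(1.08×10⁻¹⁸) = 1.04×10⁻⁹ A = 1.04 nA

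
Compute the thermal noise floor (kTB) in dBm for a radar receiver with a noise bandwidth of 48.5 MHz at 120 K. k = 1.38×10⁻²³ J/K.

−101.0 dBm

P_n = kTB = 1.38×10⁻²³ × 120 × 4.85×10⁷ = 8.03×10⁻¹⁴ W
In dBm: 10 log₁₀(8.03×10⁻¹⁴ / 10⁻³) = −101.0 dBm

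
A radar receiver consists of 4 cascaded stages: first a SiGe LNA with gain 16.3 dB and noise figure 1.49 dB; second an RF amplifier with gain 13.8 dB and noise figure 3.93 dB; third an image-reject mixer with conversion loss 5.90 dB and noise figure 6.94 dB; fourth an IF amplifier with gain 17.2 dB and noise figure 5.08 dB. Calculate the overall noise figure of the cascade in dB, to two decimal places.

1.63 dB

Convert to linear (a loss of L dB is a gain of −L dB): F_i = 10^(NF_i/10), G_i = 10^(G_i,dB/10)
  Stage 1: F_1 = 10^(1.49/10) = 1.409, G_1 = 10^(16.3/10) = 42.66
  Stage 2: F_2 = 10^(3.93/10) = 2.472, G_2 = 10^(13.8/10) = 23.99
  Stage 3: F_3 = 10^(6.94/10) = 4.943, G_3 = 10^(−5.90/10) = 0.2570
  Stage 4: F_4 = 10^(5.08/10) = 3.221, G_4 = 10^(17.2/10) = 52.48
Friis cascade:
  F = 1.409 + (2.472 − 1)/42.66 + (4.943 − 1)/1023 + (3.221 − 1)/263.0 = 1.456
NF = 10 log₁₀(1.456) = 1.63 dB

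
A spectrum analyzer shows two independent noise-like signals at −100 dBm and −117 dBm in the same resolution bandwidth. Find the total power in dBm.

Convert to linear, add, convert back:
P₁ = 1.00×10⁻¹³ W, P₂ = 2.00×10⁻¹⁵ W
P_tot = 1.02×10⁻¹³ W → 10 log₁₀(P_tot / 10⁻³) = −99.9 dBm

−99.9 dBm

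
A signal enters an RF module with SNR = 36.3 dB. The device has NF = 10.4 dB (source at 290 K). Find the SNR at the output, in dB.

By definition F = SNR_in/SNR_out, so in dB: SNR_out = SNR_in − NF
SNR_out = 36.3 − 10.4 = 25.9 dB

25.9 dB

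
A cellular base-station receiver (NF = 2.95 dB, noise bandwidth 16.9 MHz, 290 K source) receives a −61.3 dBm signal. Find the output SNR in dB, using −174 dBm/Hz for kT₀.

Noise floor: N = −174 + 10 log₁₀(B) + NF
10 log₁₀(1.69×10⁷) = 72.28 dB
N = −174 + 72.28 + 2.95 = −98.77 dBm
SNR = P_sig − N = −61.3 − (−98.77) = 37.47 dB → 37.5 dB

37.5 dB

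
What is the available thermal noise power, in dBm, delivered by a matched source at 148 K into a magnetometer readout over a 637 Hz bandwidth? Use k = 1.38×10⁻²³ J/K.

P_n = kTB = 1.38×10⁻²³ × 148 × 6.37×10² = 1.30×10⁻¹⁸ W
In dBm: 10 log₁₀(1.30×10⁻¹⁸ / 10⁻³) = −148.9 dBm

−148.9 dBm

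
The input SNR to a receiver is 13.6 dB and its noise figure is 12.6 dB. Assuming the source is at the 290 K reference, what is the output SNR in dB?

By definition F = SNR_in/SNR_out, so in dB: SNR_out = SNR_in − NF
SNR_out = 13.6 − 12.6 = 1.0 dB

1.0 dB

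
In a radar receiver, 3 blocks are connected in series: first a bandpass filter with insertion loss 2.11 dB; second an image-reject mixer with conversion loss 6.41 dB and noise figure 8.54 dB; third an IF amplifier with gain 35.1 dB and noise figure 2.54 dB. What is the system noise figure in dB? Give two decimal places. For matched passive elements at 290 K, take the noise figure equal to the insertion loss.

Convert to linear (a loss of L dB is a gain of −L dB): F_i = 10^(NF_i/10), G_i = 10^(G_i,dB/10)
  Stage 1: F_1 = 10^(2.11/10) = 1.626, G_1 = 10^(−2.11/10) = 0.6152
  Stage 2: F_2 = 10^(8.54/10) = 7.145, G_2 = 10^(−6.41/10) = 0.2286
  Stage 3: F_3 = 10^(2.54/10) = 1.795, G_3 = 10^(35.1/10) = 3236
Friis cascade:
  F = 1.626 + (7.145 − 1)/0.6152 + (1.795 − 1)/0.1406 = 17.27
NF = 10 log₁₀(17.27) = 12.37 dB

12.37 dB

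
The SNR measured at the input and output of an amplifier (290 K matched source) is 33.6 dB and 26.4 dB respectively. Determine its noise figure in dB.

NF (dB) = SNR_in(dB) − SNR_out(dB) when the source is at T₀
NF = 33.6 − 26.4 = 7.2 dB

7.2 dB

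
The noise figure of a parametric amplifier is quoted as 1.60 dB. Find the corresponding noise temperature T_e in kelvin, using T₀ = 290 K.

F = 10^(1.60/10) = 1.44544
T_e = (F − 1)·T₀ = (1.44544 − 1) × 290 = 129 K

129 K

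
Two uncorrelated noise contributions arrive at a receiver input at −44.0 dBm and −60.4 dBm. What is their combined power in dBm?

Convert to linear, add, convert back:
P₁ = 3.98×10⁻⁸ W, P₂ = 9.12×10⁻¹⁰ W
P_tot = 4.07×10⁻⁸ W → 10 log₁₀(P_tot / 10⁻³) = −43.9 dBm

−43.9 dBm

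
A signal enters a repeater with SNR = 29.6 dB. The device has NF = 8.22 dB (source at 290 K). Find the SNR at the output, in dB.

By definition F = SNR_in/SNR_out, so in dB: SNR_out = SNR_in − NF
SNR_out = 29.6 − 8.22 = 21.38 dB

21.38 dB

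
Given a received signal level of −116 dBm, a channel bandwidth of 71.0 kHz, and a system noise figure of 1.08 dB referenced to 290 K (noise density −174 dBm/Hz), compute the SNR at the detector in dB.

8.4 dB

Noise floor: N = −174 + 10 log₁₀(B) + NF
10 log₁₀(7.10×10⁴) = 48.51 dB
N = −174 + 48.51 + 1.08 = −124.41 dBm
SNR = P_sig − N = −116 − (−124.41) = 8.41 dB → 8.4 dB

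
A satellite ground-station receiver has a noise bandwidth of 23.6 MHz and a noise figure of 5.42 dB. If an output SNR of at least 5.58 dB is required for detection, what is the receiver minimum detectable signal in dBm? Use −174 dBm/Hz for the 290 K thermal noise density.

Sensitivity = −174 + 10 log₁₀(B) + NF + SNR_min
= −174 + 73.73 + 5.42 + 5.58
= −89.27 dBm → −89.3 dBm

−89.3 dBm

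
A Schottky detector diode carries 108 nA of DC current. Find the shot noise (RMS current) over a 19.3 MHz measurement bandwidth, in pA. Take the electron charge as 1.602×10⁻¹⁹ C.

I_n = √(2qI·B)
2qI·B = 2 × 1.602×10⁻¹⁹ × 1.08×10⁻⁷ × 1.93×10⁷ = 6.68×10⁻¹⁹ A²
I_n = √(6.68×10⁻¹⁹) = 8.17×10⁻¹⁰ A = 817 pA

817 pA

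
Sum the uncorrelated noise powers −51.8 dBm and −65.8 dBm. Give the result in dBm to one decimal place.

Convert to linear, add, convert back:
P₁ = 6.61×10⁻⁹ W, P₂ = 2.63×10⁻¹⁰ W
P_tot = 6.87×10⁻⁹ W → 10 log₁₀(P_tot / 10⁻³) = −51.6 dBm

−51.6 dBm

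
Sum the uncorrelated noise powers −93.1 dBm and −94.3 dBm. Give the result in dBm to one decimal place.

Convert to linear, add, convert back:
P₁ = 4.90×10⁻¹³ W, P₂ = 3.72×10⁻¹³ W
P_tot = 8.61×10⁻¹³ W → 10 log₁₀(P_tot / 10⁻³) = −90.6 dBm

−90.6 dBm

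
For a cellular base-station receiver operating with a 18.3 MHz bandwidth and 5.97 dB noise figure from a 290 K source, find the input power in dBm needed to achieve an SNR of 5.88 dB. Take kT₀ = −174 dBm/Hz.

−89.5 dBm

Sensitivity = −174 + 10 log₁₀(B) + NF + SNR_min
= −174 + 72.62 + 5.97 + 5.88
= −89.53 dBm → −89.5 dBm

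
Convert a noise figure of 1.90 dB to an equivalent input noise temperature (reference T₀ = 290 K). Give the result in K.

F = 10^(1.90/10) = 1.54882
T_e = (F − 1)·T₀ = (1.54882 − 1) × 290 = 159 K

159 K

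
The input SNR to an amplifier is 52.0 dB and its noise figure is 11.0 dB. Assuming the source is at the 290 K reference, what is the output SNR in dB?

By definition F = SNR_in/SNR_out, so in dB: SNR_out = SNR_in − NF
SNR_out = 52.0 − 11.0 = 41.0 dB

41.0 dB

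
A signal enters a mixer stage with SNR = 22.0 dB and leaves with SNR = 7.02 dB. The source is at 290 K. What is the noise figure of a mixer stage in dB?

NF (dB) = SNR_in(dB) − SNR_out(dB) when the source is at T₀
NF = 22.0 − 7.02 = 14.98 dB

14.98 dB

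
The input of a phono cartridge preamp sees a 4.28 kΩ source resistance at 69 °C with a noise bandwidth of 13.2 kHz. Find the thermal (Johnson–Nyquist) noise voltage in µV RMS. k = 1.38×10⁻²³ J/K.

T = 69 °C + 273.15 = 342.15 K
V_n = √(4kTRB)
4kTRB = 4 × 1.38×10⁻²³ × 342.15 × 4.28×10³ × 1.32×10⁴ = 1.07×10⁻¹² V²
V_n = √(1.07×10⁻¹²) = 1.03×10⁻⁶ V = 1.03 µV

1.03 µV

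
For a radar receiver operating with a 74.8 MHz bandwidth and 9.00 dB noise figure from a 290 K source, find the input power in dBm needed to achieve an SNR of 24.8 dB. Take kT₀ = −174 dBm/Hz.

Sensitivity = −174 + 10 log₁₀(B) + NF + SNR_min
= −174 + 78.74 + 9.00 + 24.8
= −61.46 dBm → −61.5 dBm

−61.5 dBm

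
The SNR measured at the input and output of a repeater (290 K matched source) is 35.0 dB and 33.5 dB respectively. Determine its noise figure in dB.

1.5 dB

NF (dB) = SNR_in(dB) − SNR_out(dB) when the source is at T₀
NF = 35.0 − 33.5 = 1.5 dB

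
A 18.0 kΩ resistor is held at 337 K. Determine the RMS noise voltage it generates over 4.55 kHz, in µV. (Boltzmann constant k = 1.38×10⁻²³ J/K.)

1.23 µV

V_n = √(4kTRB)
4kTRB = 4 × 1.38×10⁻²³ × 337 × 1.80×10⁴ × 4.55×10³ = 1.52×10⁻¹² V²
V_n = √(1.52×10⁻¹²) = 1.23×10⁻⁶ V = 1.23 µV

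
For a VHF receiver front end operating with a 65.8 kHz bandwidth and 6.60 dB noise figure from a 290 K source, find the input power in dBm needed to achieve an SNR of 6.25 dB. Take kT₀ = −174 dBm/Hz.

−113.0 dBm

Sensitivity = −174 + 10 log₁₀(B) + NF + SNR_min
= −174 + 48.18 + 6.60 + 6.25
= −112.97 dBm → −113.0 dBm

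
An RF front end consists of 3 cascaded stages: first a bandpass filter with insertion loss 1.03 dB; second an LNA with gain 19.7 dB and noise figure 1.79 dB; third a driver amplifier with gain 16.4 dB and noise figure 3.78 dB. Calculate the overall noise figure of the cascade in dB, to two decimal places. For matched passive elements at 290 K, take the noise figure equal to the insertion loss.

Convert to linear (a loss of L dB is a gain of −L dB): F_i = 10^(NF_i/10), G_i = 10^(G_i,dB/10)
  Stage 1: F_1 = 10^(1.03/10) = 1.268, G_1 = 10^(−1.03/10) = 0.7889
  Stage 2: F_2 = 10^(1.79/10) = 1.510, G_2 = 10^(19.7/10) = 93.33
  Stage 3: F_3 = 10^(3.78/10) = 2.388, G_3 = 10^(16.4/10) = 43.65
Friis cascade:
  F = 1.268 + (1.510 − 1)/0.7889 + (2.388 − 1)/73.62 = 1.933
NF = 10 log₁₀(1.933) = 2.86 dB

2.86 dB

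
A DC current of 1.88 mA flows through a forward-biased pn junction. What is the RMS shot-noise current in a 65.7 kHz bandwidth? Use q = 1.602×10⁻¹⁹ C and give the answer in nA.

I_n = √(2qI·B)
2qI·B = 2 × 1.602×10⁻¹⁹ × 1.88×10⁻³ × 6.57×10⁴ = 3.96×10⁻¹⁷ A²
I_n = √(3.96×10⁻¹⁷) = 6.29×10⁻⁹ A = 6.29 nA

6.29 nA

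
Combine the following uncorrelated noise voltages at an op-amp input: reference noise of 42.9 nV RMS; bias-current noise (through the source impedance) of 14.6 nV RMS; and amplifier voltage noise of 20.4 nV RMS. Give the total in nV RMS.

Uncorrelated sources add in power (mean-square): V_tot = √(ΣV_i²)
V_tot = √[(4.29×10⁻⁸)² + (1.46×10⁻⁸)² + (2.04×10⁻⁸)²] = 4.97×10⁻⁸ V = 49.7 nV

49.7 nV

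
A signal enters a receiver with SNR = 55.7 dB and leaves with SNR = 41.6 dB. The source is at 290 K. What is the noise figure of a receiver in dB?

14.1 dB

NF (dB) = SNR_in(dB) − SNR_out(dB) when the source is at T₀
NF = 55.7 − 41.6 = 14.1 dB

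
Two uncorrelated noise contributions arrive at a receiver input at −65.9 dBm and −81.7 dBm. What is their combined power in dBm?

−65.8 dBm

Convert to linear, add, convert back:
P₁ = 2.57×10⁻¹⁰ W, P₂ = 6.76×10⁻¹² W
P_tot = 2.64×10⁻¹⁰ W → 10 log₁₀(P_tot / 10⁻³) = −65.8 dBm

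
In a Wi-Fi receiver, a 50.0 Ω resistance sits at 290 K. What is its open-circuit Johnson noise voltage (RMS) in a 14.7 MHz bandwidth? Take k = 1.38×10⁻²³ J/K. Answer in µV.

3.43 µV

V_n = √(4kTRB)
4kTRB = 4 × 1.38×10⁻²³ × 290 × 5.00×10¹ × 1.47×10⁷ = 1.18×10⁻¹¹ V²
V_n = √(1.18×10⁻¹¹) = 3.43×10⁻⁶ V = 3.43 µV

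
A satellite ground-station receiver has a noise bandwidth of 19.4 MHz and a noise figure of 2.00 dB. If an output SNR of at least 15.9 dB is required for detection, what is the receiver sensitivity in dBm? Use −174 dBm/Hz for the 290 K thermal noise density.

Sensitivity = −174 + 10 log₁₀(B) + NF + SNR_min
= −174 + 72.88 + 2.00 + 15.9
= −83.22 dBm → −83.2 dBm

−83.2 dBm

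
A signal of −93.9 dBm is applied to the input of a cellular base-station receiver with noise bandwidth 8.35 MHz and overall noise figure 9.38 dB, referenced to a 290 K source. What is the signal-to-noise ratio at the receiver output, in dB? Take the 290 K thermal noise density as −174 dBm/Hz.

1.5 dB

Noise floor: N = −174 + 10 log₁₀(B) + NF
10 log₁₀(8.35×10⁶) = 69.22 dB
N = −174 + 69.22 + 9.38 = −95.40 dBm
SNR = P_sig − N = −93.9 − (−95.40) = 1.50 dB → 1.5 dB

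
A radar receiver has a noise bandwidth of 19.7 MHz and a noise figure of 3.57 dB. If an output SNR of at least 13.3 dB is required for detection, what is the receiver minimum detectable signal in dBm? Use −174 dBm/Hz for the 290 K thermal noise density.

Sensitivity = −174 + 10 log₁₀(B) + NF + SNR_min
= −174 + 72.94 + 3.57 + 13.3
= −84.19 dBm → −84.2 dBm

−84.2 dBm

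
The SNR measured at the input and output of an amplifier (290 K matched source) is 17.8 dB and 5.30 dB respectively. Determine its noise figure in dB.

NF (dB) = SNR_in(dB) − SNR_out(dB) when the source is at T₀
NF = 17.8 − 5.30 = 12.50 dB

12.50 dB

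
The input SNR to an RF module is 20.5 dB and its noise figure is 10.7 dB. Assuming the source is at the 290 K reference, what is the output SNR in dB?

By definition F = SNR_in/SNR_out, so in dB: SNR_out = SNR_in − NF
SNR_out = 20.5 − 10.7 = 9.8 dB

9.8 dB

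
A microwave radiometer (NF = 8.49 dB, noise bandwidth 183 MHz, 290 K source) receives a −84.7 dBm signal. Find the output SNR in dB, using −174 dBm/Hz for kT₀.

Noise floor: N = −174 + 10 log₁₀(B) + NF
10 log₁₀(1.83×10⁸) = 82.62 dB
N = −174 + 82.62 + 8.49 = −82.89 dBm
SNR = P_sig − N = −84.7 − (−82.89) = −1.81 dB → −1.8 dB

−1.8 dB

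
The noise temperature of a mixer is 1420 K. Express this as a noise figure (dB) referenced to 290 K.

7.71 dB

F = 1 + T_e/T₀ = 1 + 1420/290 = 5.89655
NF = 10 log₁₀(5.89655) = 7.71 dB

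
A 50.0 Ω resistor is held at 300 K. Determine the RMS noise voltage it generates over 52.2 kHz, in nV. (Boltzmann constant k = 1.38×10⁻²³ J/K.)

208 nV

V_n = √(4kTRB)
4kTRB = 4 × 1.38×10⁻²³ × 300 × 5.00×10¹ × 5.22×10⁴ = 4.32×10⁻¹⁴ V²
V_n = √(4.32×10⁻¹⁴) = 2.08×10⁻⁷ V = 208 nV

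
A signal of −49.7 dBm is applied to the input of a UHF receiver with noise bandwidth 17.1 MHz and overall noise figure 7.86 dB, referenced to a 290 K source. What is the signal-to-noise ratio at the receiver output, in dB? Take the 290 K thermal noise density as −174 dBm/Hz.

44.1 dB

Noise floor: N = −174 + 10 log₁₀(B) + NF
10 log₁₀(1.71×10⁷) = 72.33 dB
N = −174 + 72.33 + 7.86 = −93.81 dBm
SNR = P_sig − N = −49.7 − (−93.81) = 44.11 dB → 44.1 dB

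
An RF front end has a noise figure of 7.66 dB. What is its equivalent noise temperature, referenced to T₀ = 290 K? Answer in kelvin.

F = 10^(7.66/10) = 5.83445
T_e = (F − 1)·T₀ = (5.83445 − 1) × 290 = 1402 K

1402 K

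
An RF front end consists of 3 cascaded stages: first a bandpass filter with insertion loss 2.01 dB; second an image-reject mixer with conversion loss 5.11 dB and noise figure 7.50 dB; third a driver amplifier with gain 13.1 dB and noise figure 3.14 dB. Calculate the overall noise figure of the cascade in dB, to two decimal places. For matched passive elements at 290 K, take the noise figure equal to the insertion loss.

11.58 dB

Convert to linear (a loss of L dB is a gain of −L dB): F_i = 10^(NF_i/10), G_i = 10^(G_i,dB/10)
  Stage 1: F_1 = 10^(2.01/10) = 1.589, G_1 = 10^(−2.01/10) = 0.6295
  Stage 2: F_2 = 10^(7.50/10) = 5.623, G_2 = 10^(−5.11/10) = 0.3083
  Stage 3: F_3 = 10^(3.14/10) = 2.061, G_3 = 10^(13.1/10) = 20.42
Friis cascade:
  F = 1.589 + (5.623 − 1)/0.6295 + (2.061 − 1)/0.1941 = 14.40
NF = 10 log₁₀(14.40) = 11.58 dB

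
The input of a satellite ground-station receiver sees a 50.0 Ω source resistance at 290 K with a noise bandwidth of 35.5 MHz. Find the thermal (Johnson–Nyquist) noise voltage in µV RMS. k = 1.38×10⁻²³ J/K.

5.33 µV

V_n = √(4kTRB)
4kTRB = 4 × 1.38×10⁻²³ × 290 × 5.00×10¹ × 3.55×10⁷ = 2.84×10⁻¹¹ V²
V_n = √(2.84×10⁻¹¹) = 5.33×10⁻⁶ V = 5.33 µV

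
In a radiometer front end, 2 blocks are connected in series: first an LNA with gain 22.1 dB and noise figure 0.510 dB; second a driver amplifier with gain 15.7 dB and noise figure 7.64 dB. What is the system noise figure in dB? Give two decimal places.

Convert to linear (a loss of L dB is a gain of −L dB): F_i = 10^(NF_i/10), G_i = 10^(G_i,dB/10)
  Stage 1: F_1 = 10^(0.510/10) = 1.125, G_1 = 10^(22.1/10) = 162.2
  Stage 2: F_2 = 10^(7.64/10) = 5.808, G_2 = 10^(15.7/10) = 37.15
Friis cascade:
  F = 1.125 + (5.808 − 1)/162.2 = 1.154
NF = 10 log₁₀(1.154) = 0.62 dB

0.62 dB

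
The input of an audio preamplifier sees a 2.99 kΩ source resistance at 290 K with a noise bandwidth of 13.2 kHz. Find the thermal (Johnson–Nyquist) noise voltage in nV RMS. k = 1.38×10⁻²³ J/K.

V_n = √(4kTRB)
4kTRB = 4 × 1.38×10⁻²³ × 290 × 2.99×10³ × 1.32×10⁴ = 6.32×10⁻¹³ V²
V_n = √(6.32×10⁻¹³) = 7.95×10⁻⁷ V = 795 nV

795 nV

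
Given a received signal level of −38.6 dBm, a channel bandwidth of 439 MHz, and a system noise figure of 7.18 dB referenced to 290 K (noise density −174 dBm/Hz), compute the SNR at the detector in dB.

Noise floor: N = −174 + 10 log₁₀(B) + NF
10 log₁₀(4.39×10⁸) = 86.42 dB
N = −174 + 86.42 + 7.18 = −80.40 dBm
SNR = P_sig − N = −38.6 − (−80.40) = 41.80 dB → 41.8 dB

41.8 dB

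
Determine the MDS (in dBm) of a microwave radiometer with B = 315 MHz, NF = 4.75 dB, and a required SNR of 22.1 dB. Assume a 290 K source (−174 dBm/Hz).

−62.2 dBm

Sensitivity = −174 + 10 log₁₀(B) + NF + SNR_min
= −174 + 84.98 + 4.75 + 22.1
= −62.17 dBm → −62.2 dBm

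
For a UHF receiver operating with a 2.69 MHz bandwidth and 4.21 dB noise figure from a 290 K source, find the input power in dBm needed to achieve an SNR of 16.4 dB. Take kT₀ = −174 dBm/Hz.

−89.1 dBm

Sensitivity = −174 + 10 log₁₀(B) + NF + SNR_min
= −174 + 64.3 + 4.21 + 16.4
= −89.09 dBm → −89.1 dBm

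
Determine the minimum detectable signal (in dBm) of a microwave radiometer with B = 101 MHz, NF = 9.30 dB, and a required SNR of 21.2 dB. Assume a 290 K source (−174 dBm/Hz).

Sensitivity = −174 + 10 log₁₀(B) + NF + SNR_min
= −174 + 80.04 + 9.30 + 21.2
= −63.46 dBm → −63.5 dBm

−63.5 dBm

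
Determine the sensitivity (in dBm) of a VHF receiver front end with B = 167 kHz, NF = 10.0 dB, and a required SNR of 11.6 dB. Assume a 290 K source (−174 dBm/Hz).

−100.2 dBm

Sensitivity = −174 + 10 log₁₀(B) + NF + SNR_min
= −174 + 52.23 + 10.0 + 11.6
= −100.17 dBm → −100.2 dBm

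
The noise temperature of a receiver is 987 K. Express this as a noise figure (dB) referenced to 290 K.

F = 1 + T_e/T₀ = 1 + 987/290 = 4.40345
NF = 10 log₁₀(4.40345) = 6.44 dB

6.44 dB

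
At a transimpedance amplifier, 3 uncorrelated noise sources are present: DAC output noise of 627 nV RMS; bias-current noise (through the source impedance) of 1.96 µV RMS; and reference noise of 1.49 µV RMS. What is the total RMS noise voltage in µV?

Uncorrelated sources add in power (mean-square): V_tot = √(ΣV_i²)
V_tot = √[(6.27×10⁻⁷)² + (1.96×10⁻⁶)² + (1.49×10⁻⁶)²] = 2.54×10⁻⁶ V = 2.54 µV

2.54 µV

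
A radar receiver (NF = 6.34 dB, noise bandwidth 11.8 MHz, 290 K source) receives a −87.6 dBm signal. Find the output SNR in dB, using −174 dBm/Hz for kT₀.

9.3 dB

Noise floor: N = −174 + 10 log₁₀(B) + NF
10 log₁₀(1.18×10⁷) = 70.72 dB
N = −174 + 70.72 + 6.34 = −96.94 dBm
SNR = P_sig − N = −87.6 − (−96.94) = 9.34 dB → 9.3 dB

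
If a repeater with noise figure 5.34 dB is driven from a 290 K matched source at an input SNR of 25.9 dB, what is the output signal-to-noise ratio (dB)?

20.56 dB

By definition F = SNR_in/SNR_out, so in dB: SNR_out = SNR_in − NF
SNR_out = 25.9 − 5.34 = 20.56 dB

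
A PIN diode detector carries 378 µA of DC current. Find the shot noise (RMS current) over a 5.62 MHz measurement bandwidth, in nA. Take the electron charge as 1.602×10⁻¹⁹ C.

26.1 nA

I_n = √(2qI·B)
2qI·B = 2 × 1.602×10⁻¹⁹ × 3.78×10⁻⁴ × 5.62×10⁶ = 6.81×10⁻¹⁶ A²
I_n = √(6.81×10⁻¹⁶) = 2.61×10⁻⁸ A = 26.1 nA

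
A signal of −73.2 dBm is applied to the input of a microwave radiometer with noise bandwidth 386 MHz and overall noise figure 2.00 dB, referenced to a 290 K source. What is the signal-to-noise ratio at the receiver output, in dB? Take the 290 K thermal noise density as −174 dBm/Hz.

12.9 dB

Noise floor: N = −174 + 10 log₁₀(B) + NF
10 log₁₀(3.86×10⁸) = 85.87 dB
N = −174 + 85.87 + 2.00 = −86.13 dBm
SNR = P_sig − N = −73.2 − (−86.13) = 12.93 dB → 12.9 dB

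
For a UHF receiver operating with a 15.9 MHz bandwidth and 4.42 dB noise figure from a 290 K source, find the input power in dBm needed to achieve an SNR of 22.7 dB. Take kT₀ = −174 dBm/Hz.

Sensitivity = −174 + 10 log₁₀(B) + NF + SNR_min
= −174 + 72.01 + 4.42 + 22.7
= −74.87 dBm → −74.9 dBm

−74.9 dBm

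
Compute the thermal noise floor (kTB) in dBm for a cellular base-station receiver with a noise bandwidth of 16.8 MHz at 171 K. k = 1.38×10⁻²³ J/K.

P_n = kTB = 1.38×10⁻²³ × 171 × 1.68×10⁷ = 3.96×10⁻¹⁴ W
In dBm: 10 log₁₀(3.96×10⁻¹⁴ / 10⁻³) = −104.0 dBm

−104.0 dBm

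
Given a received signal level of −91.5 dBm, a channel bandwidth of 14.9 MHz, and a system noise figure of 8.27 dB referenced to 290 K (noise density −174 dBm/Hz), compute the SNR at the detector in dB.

2.5 dB

Noise floor: N = −174 + 10 log₁₀(B) + NF
10 log₁₀(1.49×10⁷) = 71.73 dB
N = −174 + 71.73 + 8.27 = −94.00 dBm
SNR = P_sig − N = −91.5 − (−94.00) = 2.50 dB → 2.5 dB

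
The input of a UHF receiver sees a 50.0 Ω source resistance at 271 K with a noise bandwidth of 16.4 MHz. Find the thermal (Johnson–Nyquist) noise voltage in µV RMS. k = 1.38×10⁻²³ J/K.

3.50 µV

V_n = √(4kTRB)
4kTRB = 4 × 1.38×10⁻²³ × 271 × 5.00×10¹ × 1.64×10⁷ = 1.23×10⁻¹¹ V²
V_n = √(1.23×10⁻¹¹) = 3.50×10⁻⁶ V = 3.50 µV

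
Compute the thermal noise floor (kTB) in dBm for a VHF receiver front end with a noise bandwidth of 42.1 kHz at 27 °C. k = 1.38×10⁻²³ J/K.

−127.6 dBm

T = 27 °C + 273.15 = 300.15 K
P_n = kTB = 1.38×10⁻²³ × 300.15 × 4.21×10⁴ = 1.74×10⁻¹⁶ W
In dBm: 10 log₁₀(1.74×10⁻¹⁶ / 10⁻³) = −127.6 dBm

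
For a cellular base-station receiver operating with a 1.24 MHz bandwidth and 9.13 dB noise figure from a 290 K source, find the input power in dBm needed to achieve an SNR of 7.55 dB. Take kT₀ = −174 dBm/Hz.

Sensitivity = −174 + 10 log₁₀(B) + NF + SNR_min
= −174 + 60.93 + 9.13 + 7.55
= −96.39 dBm → −96.4 dBm

−96.4 dBm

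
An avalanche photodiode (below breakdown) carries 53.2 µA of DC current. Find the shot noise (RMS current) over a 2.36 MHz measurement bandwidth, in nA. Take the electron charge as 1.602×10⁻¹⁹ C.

I_n = √(2qI·B)
2qI·B = 2 × 1.602×10⁻¹⁹ × 5.32×10⁻⁵ × 2.36×10⁶ = 4.02×10⁻¹⁷ A²
I_n = √(4.02×10⁻¹⁷) = 6.34×10⁻⁹ A = 6.34 nA

6.34 nA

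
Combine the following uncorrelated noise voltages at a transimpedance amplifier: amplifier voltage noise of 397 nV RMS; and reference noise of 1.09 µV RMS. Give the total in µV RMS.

1.16 µV

Uncorrelated sources add in power (mean-square): V_tot = √(ΣV_i²)
V_tot = √[(3.97×10⁻⁷)² + (1.09×10⁻⁶)²] = 1.16×10⁻⁶ V = 1.16 µV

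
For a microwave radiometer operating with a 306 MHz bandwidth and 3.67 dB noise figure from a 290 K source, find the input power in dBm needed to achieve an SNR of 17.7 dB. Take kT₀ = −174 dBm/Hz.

Sensitivity = −174 + 10 log₁₀(B) + NF + SNR_min
= −174 + 84.86 + 3.67 + 17.7
= −67.77 dBm → −67.8 dBm

−67.8 dBm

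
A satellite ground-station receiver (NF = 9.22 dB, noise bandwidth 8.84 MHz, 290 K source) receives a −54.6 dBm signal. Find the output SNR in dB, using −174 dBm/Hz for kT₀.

Noise floor: N = −174 + 10 log₁₀(B) + NF
10 log₁₀(8.84×10⁶) = 69.46 dB
N = −174 + 69.46 + 9.22 = −95.32 dBm
SNR = P_sig − N = −54.6 − (−95.32) = 40.72 dB → 40.7 dB

40.7 dB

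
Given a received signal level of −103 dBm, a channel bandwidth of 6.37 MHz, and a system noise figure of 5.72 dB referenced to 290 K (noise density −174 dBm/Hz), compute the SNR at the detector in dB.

Noise floor: N = −174 + 10 log₁₀(B) + NF
10 log₁₀(6.37×10⁶) = 68.04 dB
N = −174 + 68.04 + 5.72 = −100.24 dBm
SNR = P_sig − N = −103 − (−100.24) = −2.76 dB → −2.8 dB

−2.8 dB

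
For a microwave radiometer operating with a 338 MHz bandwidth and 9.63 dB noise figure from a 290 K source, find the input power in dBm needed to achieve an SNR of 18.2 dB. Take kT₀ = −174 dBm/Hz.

−60.9 dBm

Sensitivity = −174 + 10 log₁₀(B) + NF + SNR_min
= −174 + 85.29 + 9.63 + 18.2
= −60.88 dBm → −60.9 dBm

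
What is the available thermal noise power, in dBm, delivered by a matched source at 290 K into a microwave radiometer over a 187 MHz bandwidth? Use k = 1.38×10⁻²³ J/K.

−91.3 dBm

P_n = kTB = 1.38×10⁻²³ × 290 × 1.87×10⁸ = 7.48×10⁻¹³ W
In dBm: 10 log₁₀(7.48×10⁻¹³ / 10⁻³) = −91.3 dBm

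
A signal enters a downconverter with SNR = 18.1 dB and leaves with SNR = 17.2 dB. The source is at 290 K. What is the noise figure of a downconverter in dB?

0.9 dB

NF (dB) = SNR_in(dB) − SNR_out(dB) when the source is at T₀
NF = 18.1 − 17.2 = 0.9 dB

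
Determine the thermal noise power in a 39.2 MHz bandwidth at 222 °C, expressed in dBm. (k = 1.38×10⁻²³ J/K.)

T = 222 °C + 273.15 = 495.15 K
P_n = kTB = 1.38×10⁻²³ × 495.15 × 3.92×10⁷ = 2.68×10⁻¹³ W
In dBm: 10 log₁₀(2.68×10⁻¹³ / 10⁻³) = −95.7 dBm

−95.7 dBm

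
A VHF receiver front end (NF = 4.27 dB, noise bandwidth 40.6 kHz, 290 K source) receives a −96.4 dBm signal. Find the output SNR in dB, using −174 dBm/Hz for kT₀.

27.2 dB

Noise floor: N = −174 + 10 log₁₀(B) + NF
10 log₁₀(4.06×10⁴) = 46.09 dB
N = −174 + 46.09 + 4.27 = −123.64 dBm
SNR = P_sig − N = −96.4 − (−123.64) = 27.24 dB → 27.2 dB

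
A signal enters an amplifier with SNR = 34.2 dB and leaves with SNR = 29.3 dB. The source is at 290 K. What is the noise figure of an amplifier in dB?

4.9 dB

NF (dB) = SNR_in(dB) − SNR_out(dB) when the source is at T₀
NF = 34.2 − 29.3 = 4.9 dB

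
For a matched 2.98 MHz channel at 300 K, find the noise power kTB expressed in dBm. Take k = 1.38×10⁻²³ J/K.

−109.1 dBm

P_n = kTB = 1.38×10⁻²³ × 300 × 2.98×10⁶ = 1.23×10⁻¹⁴ W
In dBm: 10 log₁₀(1.23×10⁻¹⁴ / 10⁻³) = −109.1 dBm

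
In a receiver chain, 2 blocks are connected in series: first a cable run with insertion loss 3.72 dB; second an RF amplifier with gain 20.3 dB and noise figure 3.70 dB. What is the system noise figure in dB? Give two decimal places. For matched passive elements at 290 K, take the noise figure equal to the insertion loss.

7.42 dB

Convert to linear (a loss of L dB is a gain of −L dB): F_i = 10^(NF_i/10), G_i = 10^(G_i,dB/10)
  Stage 1: F_1 = 10^(3.72/10) = 2.355, G_1 = 10^(−3.72/10) = 0.4246
  Stage 2: F_2 = 10^(3.70/10) = 2.344, G_2 = 10^(20.3/10) = 107.2
Friis cascade:
  F = 2.355 + (2.344 − 1)/0.4246 = 5.521
NF = 10 log₁₀(5.521) = 7.42 dB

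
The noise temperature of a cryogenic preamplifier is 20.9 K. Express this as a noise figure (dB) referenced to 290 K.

F = 1 + T_e/T₀ = 1 + 20.9/290 = 1.07207
NF = 10 log₁₀(1.07207) = 0.302 dB

0.302 dB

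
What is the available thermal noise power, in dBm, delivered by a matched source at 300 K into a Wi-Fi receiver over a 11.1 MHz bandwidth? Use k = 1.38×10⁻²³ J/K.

−103.4 dBm

P_n = kTB = 1.38×10⁻²³ × 300 × 1.11×10⁷ = 4.60×10⁻¹⁴ W
In dBm: 10 log₁₀(4.60×10⁻¹⁴ / 10⁻³) = −103.4 dBm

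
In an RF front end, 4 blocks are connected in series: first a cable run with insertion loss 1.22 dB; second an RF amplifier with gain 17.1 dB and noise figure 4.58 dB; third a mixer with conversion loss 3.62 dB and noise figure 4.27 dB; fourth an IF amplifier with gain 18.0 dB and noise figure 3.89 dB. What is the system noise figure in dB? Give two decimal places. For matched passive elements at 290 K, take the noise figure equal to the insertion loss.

5.95 dB

Convert to linear (a loss of L dB is a gain of −L dB): F_i = 10^(NF_i/10), G_i = 10^(G_i,dB/10)
  Stage 1: F_1 = 10^(1.22/10) = 1.324, G_1 = 10^(−1.22/10) = 0.7551
  Stage 2: F_2 = 10^(4.58/10) = 2.871, G_2 = 10^(17.1/10) = 51.29
  Stage 3: F_3 = 10^(4.27/10) = 2.673, G_3 = 10^(−3.62/10) = 0.4345
  Stage 4: F_4 = 10^(3.89/10) = 2.449, G_4 = 10^(18.0/10) = 63.10
Friis cascade:
  F = 1.324 + (2.871 − 1)/0.7551 + (2.673 − 1)/38.73 + (2.449 − 1)/16.83 = 3.931
NF = 10 log₁₀(3.931) = 5.95 dB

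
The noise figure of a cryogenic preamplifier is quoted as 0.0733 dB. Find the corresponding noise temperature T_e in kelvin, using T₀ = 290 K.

4.94 K

F = 10^(0.0733/10) = 1.01702
T_e = (F − 1)·T₀ = (1.01702 − 1) × 290 = 4.94 K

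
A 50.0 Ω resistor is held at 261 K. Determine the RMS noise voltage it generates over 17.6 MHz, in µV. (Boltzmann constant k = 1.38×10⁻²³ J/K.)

3.56 µV

V_n = √(4kTRB)
4kTRB = 4 × 1.38×10⁻²³ × 261 × 5.00×10¹ × 1.76×10⁷ = 1.27×10⁻¹¹ V²
V_n = √(1.27×10⁻¹¹) = 3.56×10⁻⁶ V = 3.56 µV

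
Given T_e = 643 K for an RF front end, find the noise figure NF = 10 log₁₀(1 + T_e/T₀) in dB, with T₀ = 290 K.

5.07 dB

F = 1 + T_e/T₀ = 1 + 643/290 = 3.21724
NF = 10 log₁₀(3.21724) = 5.07 dB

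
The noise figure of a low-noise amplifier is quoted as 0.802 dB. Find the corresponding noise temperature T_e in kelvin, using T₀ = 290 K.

58.8 K

F = 10^(0.802/10) = 1.20282
T_e = (F − 1)·T₀ = (1.20282 − 1) × 290 = 58.8 K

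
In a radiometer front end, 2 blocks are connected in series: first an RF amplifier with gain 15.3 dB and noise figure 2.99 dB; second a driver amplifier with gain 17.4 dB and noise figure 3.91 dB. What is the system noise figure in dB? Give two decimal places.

Convert to linear (a loss of L dB is a gain of −L dB): F_i = 10^(NF_i/10), G_i = 10^(G_i,dB/10)
  Stage 1: F_1 = 10^(2.99/10) = 1.991, G_1 = 10^(15.3/10) = 33.88
  Stage 2: F_2 = 10^(3.91/10) = 2.460, G_2 = 10^(17.4/10) = 54.95
Friis cascade:
  F = 1.991 + (2.460 − 1)/33.88 = 2.034
NF = 10 log₁₀(2.034) = 3.08 dB

3.08 dB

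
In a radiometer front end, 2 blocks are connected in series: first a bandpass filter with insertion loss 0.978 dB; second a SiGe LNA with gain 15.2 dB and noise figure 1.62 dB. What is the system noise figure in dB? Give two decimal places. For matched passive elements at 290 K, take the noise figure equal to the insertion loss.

2.60 dB

Convert to linear (a loss of L dB is a gain of −L dB): F_i = 10^(NF_i/10), G_i = 10^(G_i,dB/10)
  Stage 1: F_1 = 10^(0.978/10) = 1.253, G_1 = 10^(−0.978/10) = 0.7984
  Stage 2: F_2 = 10^(1.62/10) = 1.452, G_2 = 10^(15.2/10) = 33.11
Friis cascade:
  F = 1.253 + (1.452 − 1)/0.7984 = 1.819
NF = 10 log₁₀(1.819) = 2.60 dB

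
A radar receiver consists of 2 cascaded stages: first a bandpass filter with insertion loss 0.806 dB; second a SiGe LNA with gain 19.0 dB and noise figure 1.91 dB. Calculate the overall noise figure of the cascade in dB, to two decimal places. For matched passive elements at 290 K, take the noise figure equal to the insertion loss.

2.72 dB

Convert to linear (a loss of L dB is a gain of −L dB): F_i = 10^(NF_i/10), G_i = 10^(G_i,dB/10)
  Stage 1: F_1 = 10^(0.806/10) = 1.204, G_1 = 10^(−0.806/10) = 0.8306
  Stage 2: F_2 = 10^(1.91/10) = 1.552, G_2 = 10^(19.0/10) = 79.43
Friis cascade:
  F = 1.204 + (1.552 − 1)/0.8306 = 1.869
NF = 10 log₁₀(1.869) = 2.72 dB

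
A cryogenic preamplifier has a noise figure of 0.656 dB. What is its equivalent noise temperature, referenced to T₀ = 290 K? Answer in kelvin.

F = 10^(0.656/10) = 1.16305
T_e = (F − 1)·T₀ = (1.16305 − 1) × 290 = 47.3 K

47.3 K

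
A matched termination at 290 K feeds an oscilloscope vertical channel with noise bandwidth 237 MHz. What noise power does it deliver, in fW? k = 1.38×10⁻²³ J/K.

948 fW

P_n = kTB = 1.38×10⁻²³ × 290 × 2.37×10⁸ = 9.48×10⁻¹³ W = 948 fW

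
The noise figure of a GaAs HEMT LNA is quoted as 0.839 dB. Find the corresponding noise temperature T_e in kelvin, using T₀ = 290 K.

61.8 K

F = 10^(0.839/10) = 1.21311
T_e = (F − 1)·T₀ = (1.21311 − 1) × 290 = 61.8 K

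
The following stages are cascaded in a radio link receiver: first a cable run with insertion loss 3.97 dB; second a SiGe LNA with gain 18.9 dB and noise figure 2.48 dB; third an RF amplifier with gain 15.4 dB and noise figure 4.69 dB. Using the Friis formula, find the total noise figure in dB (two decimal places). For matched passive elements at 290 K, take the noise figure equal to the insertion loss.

Convert to linear (a loss of L dB is a gain of −L dB): F_i = 10^(NF_i/10), G_i = 10^(G_i,dB/10)
  Stage 1: F_1 = 10^(3.97/10) = 2.495, G_1 = 10^(−3.97/10) = 0.4009
  Stage 2: F_2 = 10^(2.48/10) = 1.770, G_2 = 10^(18.9/10) = 77.62
  Stage 3: F_3 = 10^(4.69/10) = 2.944, G_3 = 10^(15.4/10) = 34.67
Friis cascade:
  F = 2.495 + (1.770 − 1)/0.4009 + (2.944 − 1)/31.12 = 4.478
NF = 10 log₁₀(4.478) = 6.51 dB

6.51 dB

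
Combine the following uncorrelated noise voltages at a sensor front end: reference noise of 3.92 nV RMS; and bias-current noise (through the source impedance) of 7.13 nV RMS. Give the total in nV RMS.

8.14 nV

Uncorrelated sources add in power (mean-square): V_tot = √(ΣV_i²)
V_tot = √[(3.92×10⁻⁹)² + (7.13×10⁻⁹)²] = 8.14×10⁻⁹ V = 8.14 nV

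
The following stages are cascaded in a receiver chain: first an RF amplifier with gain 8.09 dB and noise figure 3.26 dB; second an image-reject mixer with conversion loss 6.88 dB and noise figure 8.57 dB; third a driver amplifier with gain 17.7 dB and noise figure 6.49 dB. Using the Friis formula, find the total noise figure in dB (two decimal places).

7.56 dB

Convert to linear (a loss of L dB is a gain of −L dB): F_i = 10^(NF_i/10), G_i = 10^(G_i,dB/10)
  Stage 1: F_1 = 10^(3.26/10) = 2.118, G_1 = 10^(8.09/10) = 6.442
  Stage 2: F_2 = 10^(8.57/10) = 7.194, G_2 = 10^(−6.88/10) = 0.2051
  Stage 3: F_3 = 10^(6.49/10) = 4.457, G_3 = 10^(17.7/10) = 58.88
Friis cascade:
  F = 2.118 + (7.194 − 1)/6.442 + (4.457 − 1)/1.321 = 5.696
NF = 10 log₁₀(5.696) = 7.56 dB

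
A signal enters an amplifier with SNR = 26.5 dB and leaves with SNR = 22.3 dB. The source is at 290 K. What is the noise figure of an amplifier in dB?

4.2 dB

NF (dB) = SNR_in(dB) − SNR_out(dB) when the source is at T₀
NF = 26.5 − 22.3 = 4.2 dB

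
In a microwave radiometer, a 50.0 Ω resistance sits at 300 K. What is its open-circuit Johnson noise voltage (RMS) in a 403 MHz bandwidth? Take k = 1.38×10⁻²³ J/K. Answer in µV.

18.3 µV

V_n = √(4kTRB)
4kTRB = 4 × 1.38×10⁻²³ × 300 × 5.00×10¹ × 4.03×10⁸ = 3.34×10⁻¹⁰ V²
V_n = √(3.34×10⁻¹⁰) = 1.83×10⁻⁵ V = 18.3 µV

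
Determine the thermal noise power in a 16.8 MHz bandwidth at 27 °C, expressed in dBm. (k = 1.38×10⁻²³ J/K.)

−101.6 dBm

T = 27 °C + 273.15 = 300.15 K
P_n = kTB = 1.38×10⁻²³ × 300.15 × 1.68×10⁷ = 6.96×10⁻¹⁴ W
In dBm: 10 log₁₀(6.96×10⁻¹⁴ / 10⁻³) = −101.6 dBm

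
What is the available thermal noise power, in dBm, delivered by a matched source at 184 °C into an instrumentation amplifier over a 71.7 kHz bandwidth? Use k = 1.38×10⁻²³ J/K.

T = 184 °C + 273.15 = 457.15 K
P_n = kTB = 1.38×10⁻²³ × 457.15 × 7.17×10⁴ = 4.52×10⁻¹⁶ W
In dBm: 10 log₁₀(4.52×10⁻¹⁶ / 10⁻³) = −123.4 dBm

−123.4 dBm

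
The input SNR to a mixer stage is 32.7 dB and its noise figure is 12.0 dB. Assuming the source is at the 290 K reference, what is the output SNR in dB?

By definition F = SNR_in/SNR_out, so in dB: SNR_out = SNR_in − NF
SNR_out = 32.7 − 12.0 = 20.7 dB

20.7 dB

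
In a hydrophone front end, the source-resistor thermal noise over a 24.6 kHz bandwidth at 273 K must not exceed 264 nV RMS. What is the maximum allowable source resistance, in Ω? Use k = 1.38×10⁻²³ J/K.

Johnson–Nyquist: V_n = √(4kTRB) ⇒ R = V_n² / (4kTB)
4kTB = 4 × 1.38×10⁻²³ × 273 × 2.46×10⁴ = 3.71×10⁻¹⁶
R = (2.64×10⁻⁷)² / 3.71×10⁻¹⁶ = 1.88×10² Ω = 188 Ω

188 Ω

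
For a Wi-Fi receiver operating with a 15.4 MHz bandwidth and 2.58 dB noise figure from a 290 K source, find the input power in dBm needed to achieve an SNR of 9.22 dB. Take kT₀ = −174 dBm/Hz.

Sensitivity = −174 + 10 log₁₀(B) + NF + SNR_min
= −174 + 71.88 + 2.58 + 9.22
= −90.32 dBm → −90.3 dBm

−90.3 dBm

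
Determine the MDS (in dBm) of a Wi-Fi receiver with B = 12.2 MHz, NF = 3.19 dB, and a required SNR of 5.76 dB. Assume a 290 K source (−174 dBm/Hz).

−94.2 dBm

Sensitivity = −174 + 10 log₁₀(B) + NF + SNR_min
= −174 + 70.86 + 3.19 + 5.76
= −94.19 dBm → −94.2 dBm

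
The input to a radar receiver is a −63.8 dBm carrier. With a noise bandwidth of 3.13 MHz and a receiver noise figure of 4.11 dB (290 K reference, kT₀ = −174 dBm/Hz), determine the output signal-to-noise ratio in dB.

41.1 dB

Noise floor: N = −174 + 10 log₁₀(B) + NF
10 log₁₀(3.13×10⁶) = 64.96 dB
N = −174 + 64.96 + 4.11 = −104.93 dBm
SNR = P_sig − N = −63.8 − (−104.93) = 41.13 dB → 41.1 dB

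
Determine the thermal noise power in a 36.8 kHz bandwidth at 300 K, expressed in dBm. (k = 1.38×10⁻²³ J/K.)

P_n = kTB = 1.38×10⁻²³ × 300 × 3.68×10⁴ = 1.52×10⁻¹⁶ W
In dBm: 10 log₁₀(1.52×10⁻¹⁶ / 10⁻³) = −128.2 dBm

−128.2 dBm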